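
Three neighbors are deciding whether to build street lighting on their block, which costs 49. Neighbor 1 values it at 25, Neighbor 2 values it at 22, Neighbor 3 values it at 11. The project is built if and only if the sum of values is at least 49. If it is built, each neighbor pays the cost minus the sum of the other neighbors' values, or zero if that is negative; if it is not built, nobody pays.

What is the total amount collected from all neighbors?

Total value 58 ≥ cost 49, so it is built.
Neighbor 1: others sum to 33; max(0, 49 - 33) = 16.
Neighbor 2: others sum to 36; max(0, 49 - 36) = 13.
Neighbor 3: others sum to 47; max(0, 49 - 47) = 2.
Total collected = 16 + 13 + 2 = 31.

31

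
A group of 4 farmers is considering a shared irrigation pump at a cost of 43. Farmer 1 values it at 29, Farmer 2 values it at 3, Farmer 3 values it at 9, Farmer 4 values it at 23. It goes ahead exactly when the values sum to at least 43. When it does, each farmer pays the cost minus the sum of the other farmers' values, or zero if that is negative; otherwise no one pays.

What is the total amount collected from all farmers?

10

Total value 64 ≥ cost 43, so it is built.
Farmer 1: others sum to 35; max(0, 43 - 35) = 8.
Farmer 2: others sum to 61; max(0, 43 - 61) = 0.
Farmer 3: others sum to 55; max(0, 43 - 55) = 0.
Farmer 4: others sum to 41; max(0, 43 - 41) = 2.
Total collected = 8 + 0 + 0 + 2 = 10.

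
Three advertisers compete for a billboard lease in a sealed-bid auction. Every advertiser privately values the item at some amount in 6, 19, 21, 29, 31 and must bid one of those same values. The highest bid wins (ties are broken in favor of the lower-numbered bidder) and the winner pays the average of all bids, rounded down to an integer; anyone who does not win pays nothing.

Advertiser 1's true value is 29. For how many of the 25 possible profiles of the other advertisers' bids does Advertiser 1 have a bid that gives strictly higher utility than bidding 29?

15

Others bid (6, 6): truth gives 16; bid 6 gives 23 > 16. Violating.
Others bid (6, 19): truth gives 11; bid 19 gives 15 > 11. Violating.
Others bid (6, 21): truth gives 11; bid 21 gives 13 > 11. Violating.
Others bid (6, 31): truth gives 0; bid 31 gives 7 > 0. Violating.
Others bid (6, 29): truth gives 8; no alternative beats it.
Others bid (19, 29): truth gives 4; no alternative beats it.
(Checking all 25 profiles: 15 have a profitable deviation, 10 do not.)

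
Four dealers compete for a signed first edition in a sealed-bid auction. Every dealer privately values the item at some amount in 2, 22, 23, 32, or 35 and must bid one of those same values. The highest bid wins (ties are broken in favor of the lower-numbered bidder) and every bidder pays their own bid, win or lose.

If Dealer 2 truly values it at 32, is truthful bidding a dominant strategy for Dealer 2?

No

Consider the case where Dealer 1 bids 2, Dealer 3 bids 2 and Dealer 4 bids 2.
Truthful bid 32: wins, pays 32, utility 32 - 32 = 0.
Bid 22 instead: wins, pays 22, utility 32 - 22 = 10.
Since 10 > 0, bidding 22 is strictly better here, so truthful bidding is not dominant.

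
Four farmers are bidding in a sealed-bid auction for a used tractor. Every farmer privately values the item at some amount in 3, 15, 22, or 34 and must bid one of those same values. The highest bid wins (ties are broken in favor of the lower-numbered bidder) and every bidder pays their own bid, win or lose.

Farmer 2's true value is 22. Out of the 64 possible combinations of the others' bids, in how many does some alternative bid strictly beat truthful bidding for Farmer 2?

50

Others bid (3, 3, 3): truth gives 0; bid 15 gives 7 > 0. Violating.
Others bid (3, 3, 15): truth gives 0; bid 15 gives 7 > 0. Violating.
Others bid (3, 3, 34): truth gives -22; bid 3 gives -3 > -22. Violating.
Others bid (3, 15, 3): truth gives 0; bid 15 gives 7 > 0. Violating.
Others bid (3, 3, 22): truth gives 0; no alternative beats it.
Others bid (3, 15, 22): truth gives 0; no alternative beats it.
(Checking all 64 profiles: 50 have a profitable deviation, 14 do not.)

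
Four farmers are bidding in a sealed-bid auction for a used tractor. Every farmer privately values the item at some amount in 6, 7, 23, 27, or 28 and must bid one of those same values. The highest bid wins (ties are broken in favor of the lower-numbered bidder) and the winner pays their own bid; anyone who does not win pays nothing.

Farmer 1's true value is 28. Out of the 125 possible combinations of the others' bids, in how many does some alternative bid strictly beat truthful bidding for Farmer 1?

Others bid (6, 6, 6): truth gives 0; bid 6 gives 22 > 0. Violating.
Others bid (6, 6, 7): truth gives 0; bid 7 gives 21 > 0. Violating.
Others bid (6, 6, 23): truth gives 0; bid 23 gives 5 > 0. Violating.
Others bid (6, 6, 27): truth gives 0; bid 27 gives 1 > 0. Violating.
Others bid (6, 6, 28): truth gives 0; no alternative beats it.
Others bid (6, 7, 28): truth gives 0; no alternative beats it.
(Checking all 125 profiles: 64 have a profitable deviation, 61 do not.)

64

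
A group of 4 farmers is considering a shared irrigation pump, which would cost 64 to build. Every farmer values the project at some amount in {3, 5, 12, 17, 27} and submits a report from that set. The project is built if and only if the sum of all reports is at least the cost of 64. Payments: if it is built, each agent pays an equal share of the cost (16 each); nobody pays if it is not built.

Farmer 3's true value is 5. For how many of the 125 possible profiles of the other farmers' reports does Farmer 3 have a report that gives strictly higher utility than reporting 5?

3

Others report (5, 27, 27): truth gives -11; report 3 gives 0 > -11. Violating.
Others report (27, 5, 27): truth gives -11; report 3 gives 0 > -11. Violating.
Others report (27, 27, 5): truth gives -11; report 3 gives 0 > -11. Violating.
Others report (3, 3, 3): truth gives 0; no alternative beats it.
Others report (3, 3, 5): truth gives 0; no alternative beats it.
(Checking all 125 profiles: 3 have a profitable deviation, 122 do not.)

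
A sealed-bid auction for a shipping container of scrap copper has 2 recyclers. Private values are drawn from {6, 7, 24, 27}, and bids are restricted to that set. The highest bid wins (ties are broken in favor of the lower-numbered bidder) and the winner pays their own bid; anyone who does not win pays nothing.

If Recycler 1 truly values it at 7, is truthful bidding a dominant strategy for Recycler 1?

Consider the case where Recycler 2 bids 6.
Truthful bid 7: wins, pays 7, utility 7 - 7 = 0.
Bid 6 instead: wins, pays 6, utility 7 - 6 = 1.
Since 1 > 0, bidding 6 is strictly better here, so truthful bidding is not dominant.

No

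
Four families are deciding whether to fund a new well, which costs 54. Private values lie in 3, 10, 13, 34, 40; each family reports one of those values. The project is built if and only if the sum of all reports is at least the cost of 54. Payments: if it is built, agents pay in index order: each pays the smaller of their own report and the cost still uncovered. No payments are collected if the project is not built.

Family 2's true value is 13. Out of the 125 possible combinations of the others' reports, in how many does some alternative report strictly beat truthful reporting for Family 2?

Others report (3, 3, 40): truth gives 0; report 10 gives 3 > 0. Violating.
Others report (3, 10, 34): truth gives 0; report 10 gives 3 > 0. Violating.
Others report (3, 10, 40): truth gives 0; report 3 gives 10 > 0. Violating.
Others report (3, 13, 34): truth gives 0; report 10 gives 3 > 0. Violating.
Others report (3, 3, 3): truth gives 0; no alternative beats it.
Others report (3, 3, 10): truth gives 0; no alternative beats it.
(Checking all 125 profiles: 95 have a profitable deviation, 30 do not.)

95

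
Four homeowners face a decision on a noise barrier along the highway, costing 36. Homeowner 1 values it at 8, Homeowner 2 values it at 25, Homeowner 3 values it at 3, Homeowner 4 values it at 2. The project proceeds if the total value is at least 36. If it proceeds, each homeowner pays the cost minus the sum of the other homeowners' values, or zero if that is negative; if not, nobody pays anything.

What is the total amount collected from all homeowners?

Total value 38 ≥ cost 36, so it is built.
Homeowner 1: others sum to 30; max(0, 36 - 30) = 6.
Homeowner 2: others sum to 13; max(0, 36 - 13) = 23.
Homeowner 3: others sum to 35; max(0, 36 - 35) = 1.
Homeowner 4: others sum to 36; max(0, 36 - 36) = 0.
Total collected = 6 + 23 + 1 + 0 = 30.

30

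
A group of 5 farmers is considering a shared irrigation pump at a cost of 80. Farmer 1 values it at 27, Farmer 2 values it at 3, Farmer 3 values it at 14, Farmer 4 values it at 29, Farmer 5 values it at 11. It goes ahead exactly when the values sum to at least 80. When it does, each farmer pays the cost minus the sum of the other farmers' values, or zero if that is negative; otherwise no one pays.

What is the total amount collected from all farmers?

65

Total value 84 ≥ cost 80, so it is built.
Farmer 1: others sum to 57; max(0, 80 - 57) = 23.
Farmer 2: others sum to 81; max(0, 80 - 81) = 0.
Farmer 3: others sum to 70; max(0, 80 - 70) = 10.
Farmer 4: others sum to 55; max(0, 80 - 55) = 25.
Farmer 5: others sum to 73; max(0, 80 - 73) = 7.
Total collected = 23 + 0 + 10 + 25 + 7 = 65.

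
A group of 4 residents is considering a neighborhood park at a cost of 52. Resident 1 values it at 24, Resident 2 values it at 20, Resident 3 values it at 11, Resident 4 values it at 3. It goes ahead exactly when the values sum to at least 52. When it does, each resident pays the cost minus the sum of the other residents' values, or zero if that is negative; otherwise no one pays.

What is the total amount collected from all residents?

Total value 58 ≥ cost 52, so it is built.
Resident 1: others sum to 34; max(0, 52 - 34) = 18.
Resident 2: others sum to 38; max(0, 52 - 38) = 14.
Resident 3: others sum to 47; max(0, 52 - 47) = 5.
Resident 4: others sum to 55; max(0, 52 - 55) = 0.
Total collected = 18 + 14 + 5 + 0 = 37.

37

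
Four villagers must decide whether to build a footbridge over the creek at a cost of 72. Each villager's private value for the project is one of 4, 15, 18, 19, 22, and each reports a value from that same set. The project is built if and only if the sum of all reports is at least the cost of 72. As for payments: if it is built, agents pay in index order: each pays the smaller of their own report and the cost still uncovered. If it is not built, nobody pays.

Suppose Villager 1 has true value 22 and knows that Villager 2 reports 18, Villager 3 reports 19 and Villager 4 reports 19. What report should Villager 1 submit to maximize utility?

Report 4: project not built, utility 0.
Report 15: project not built, utility 0.
Report 18: project built, pays 18, utility 22 - 18 = 4.
Report 19: project built, pays 19, utility 22 - 19 = 3.
Report 22: project built, pays 22, utility 22 - 22 = 0.
The best choice is 18 with utility 4.

18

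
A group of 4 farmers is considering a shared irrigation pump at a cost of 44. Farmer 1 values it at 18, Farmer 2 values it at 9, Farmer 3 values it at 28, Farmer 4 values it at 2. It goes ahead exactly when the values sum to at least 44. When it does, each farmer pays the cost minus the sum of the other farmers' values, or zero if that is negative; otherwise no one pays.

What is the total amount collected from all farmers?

20

Total value 57 ≥ cost 44, so it is built.
Farmer 1: others sum to 39; max(0, 44 - 39) = 5.
Farmer 2: others sum to 48; max(0, 44 - 48) = 0.
Farmer 3: others sum to 29; max(0, 44 - 29) = 15.
Farmer 4: others sum to 55; max(0, 44 - 55) = 0.
Total collected = 5 + 0 + 15 + 0 = 20.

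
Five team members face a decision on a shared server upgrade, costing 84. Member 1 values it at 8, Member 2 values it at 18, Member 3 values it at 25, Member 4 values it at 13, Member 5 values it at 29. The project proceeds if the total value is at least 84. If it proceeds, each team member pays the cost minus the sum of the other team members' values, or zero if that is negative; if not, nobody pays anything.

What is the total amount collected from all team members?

49

Total value 93 ≥ cost 84, so it is built.
Member 1: others sum to 85; max(0, 84 - 85) = 0.
Member 2: others sum to 75; max(0, 84 - 75) = 9.
Member 3: others sum to 68; max(0, 84 - 68) = 16.
Member 4: others sum to 80; max(0, 84 - 80) = 4.
Member 5: others sum to 64; max(0, 84 - 64) = 20.
Total collected = 0 + 9 + 16 + 4 + 20 = 49.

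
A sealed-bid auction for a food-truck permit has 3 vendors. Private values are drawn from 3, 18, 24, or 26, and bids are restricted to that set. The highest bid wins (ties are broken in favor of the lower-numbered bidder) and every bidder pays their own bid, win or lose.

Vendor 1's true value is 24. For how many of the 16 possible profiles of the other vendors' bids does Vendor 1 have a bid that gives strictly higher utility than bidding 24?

Others bid (3, 3): truth gives 0; bid 3 gives 21 > 0. Violating.
Others bid (3, 18): truth gives 0; bid 18 gives 6 > 0. Violating.
Others bid (3, 26): truth gives -24; bid 26 gives -2 > -24. Violating.
Others bid (18, 3): truth gives 0; bid 18 gives 6 > 0. Violating.
Others bid (3, 24): truth gives 0; no alternative beats it.
Others bid (18, 24): truth gives 0; no alternative beats it.
(Checking all 16 profiles: 11 have a profitable deviation, 5 do not.)

11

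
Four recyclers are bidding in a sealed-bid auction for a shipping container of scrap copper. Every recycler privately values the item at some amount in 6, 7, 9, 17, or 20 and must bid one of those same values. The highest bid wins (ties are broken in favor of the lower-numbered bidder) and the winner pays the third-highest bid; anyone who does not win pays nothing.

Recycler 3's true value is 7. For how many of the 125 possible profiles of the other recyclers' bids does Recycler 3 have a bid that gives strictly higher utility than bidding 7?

9

Others bid (6, 6, 9): truth gives 0; bid 9 gives 1 > 0. Violating.
Others bid (6, 6, 17): truth gives 0; bid 17 gives 1 > 0. Violating.
Others bid (6, 6, 20): truth gives 0; bid 20 gives 1 > 0. Violating.
Others bid (6, 7, 6): truth gives 0; bid 9 gives 1 > 0. Violating.
Others bid (6, 6, 6): truth gives 1; no alternative beats it.
Others bid (6, 6, 7): truth gives 1; no alternative beats it.
(Checking all 125 profiles: 9 have a profitable deviation, 116 do not.)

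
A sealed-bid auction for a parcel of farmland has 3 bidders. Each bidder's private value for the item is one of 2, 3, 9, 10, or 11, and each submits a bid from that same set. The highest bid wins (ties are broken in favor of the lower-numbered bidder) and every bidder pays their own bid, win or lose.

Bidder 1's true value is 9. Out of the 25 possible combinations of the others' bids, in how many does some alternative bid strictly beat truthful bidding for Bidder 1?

20

Others bid (2, 2): truth gives 0; bid 2 gives 7 > 0. Violating.
Others bid (2, 3): truth gives 0; bid 3 gives 6 > 0. Violating.
Others bid (2, 10): truth gives -9; bid 10 gives -1 > -9. Violating.
Others bid (2, 11): truth gives -9; bid 2 gives -2 > -9. Violating.
Others bid (2, 9): truth gives 0; no alternative beats it.
Others bid (3, 9): truth gives 0; no alternative beats it.
(Checking all 25 profiles: 20 have a profitable deviation, 5 do not.)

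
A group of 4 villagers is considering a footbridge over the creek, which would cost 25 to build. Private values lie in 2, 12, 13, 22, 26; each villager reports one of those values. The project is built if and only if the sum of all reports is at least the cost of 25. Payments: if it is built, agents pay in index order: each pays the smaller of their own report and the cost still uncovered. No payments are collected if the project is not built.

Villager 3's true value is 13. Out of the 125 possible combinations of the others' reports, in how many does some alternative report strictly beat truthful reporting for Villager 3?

20

Others report (2, 2, 12): truth gives 0; report 12 gives 1 > 0. Violating.
Others report (2, 2, 13): truth gives 0; report 12 gives 1 > 0. Violating.
Others report (2, 2, 22): truth gives 0; report 2 gives 11 > 0. Violating.
Others report (2, 2, 26): truth gives 0; report 2 gives 11 > 0. Violating.
Others report (2, 2, 2): truth gives 0; no alternative beats it.
Others report (2, 12, 2): truth gives 2; no alternative beats it.
(Checking all 125 profiles: 20 have a profitable deviation, 105 do not.)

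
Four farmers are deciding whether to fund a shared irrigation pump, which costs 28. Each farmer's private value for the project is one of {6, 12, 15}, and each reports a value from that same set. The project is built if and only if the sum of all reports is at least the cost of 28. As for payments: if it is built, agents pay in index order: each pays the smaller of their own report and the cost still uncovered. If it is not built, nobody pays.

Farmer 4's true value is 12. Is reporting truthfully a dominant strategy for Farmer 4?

Yes

Check each profile of the others' reports and compare truth against every alternative report.
Others report (6, 12, 12): truth gives 12, best alternative gives 12.
Others report (6, 12, 15): truth gives 12, best alternative gives 12.
Others report (6, 15, 12): truth gives 12, best alternative gives 12.
Others report (6, 15, 15): truth gives 12, best alternative gives 12.
Others report (12, 6, 12): truth gives 12, best alternative gives 12.
Others report (12, 6, 15): truth gives 12, best alternative gives 12.
(Remaining 21 profiles checked similarly; truth is weakly best in each.)
In every case the truthful report is at least as good as any alternative, so it is a dominant strategy.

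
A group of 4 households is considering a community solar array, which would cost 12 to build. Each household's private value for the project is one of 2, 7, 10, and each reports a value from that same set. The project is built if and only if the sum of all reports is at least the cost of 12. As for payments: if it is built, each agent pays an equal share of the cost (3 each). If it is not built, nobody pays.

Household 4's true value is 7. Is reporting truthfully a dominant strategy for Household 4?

Yes

Check each profile of the others' reports and compare truth against every alternative report.
Others report (2, 2, 2): truth gives 4, best alternative gives 4.
Others report (2, 2, 7): truth gives 4, best alternative gives 4.
Others report (2, 2, 10): truth gives 4, best alternative gives 4.
Others report (2, 7, 2): truth gives 4, best alternative gives 4.
Others report (2, 7, 7): truth gives 4, best alternative gives 4.
Others report (2, 7, 10): truth gives 4, best alternative gives 4.
(Remaining 21 profiles checked similarly; truth is weakly best in each.)
In every case the truthful report is at least as good as any alternative, so it is a dominant strategy.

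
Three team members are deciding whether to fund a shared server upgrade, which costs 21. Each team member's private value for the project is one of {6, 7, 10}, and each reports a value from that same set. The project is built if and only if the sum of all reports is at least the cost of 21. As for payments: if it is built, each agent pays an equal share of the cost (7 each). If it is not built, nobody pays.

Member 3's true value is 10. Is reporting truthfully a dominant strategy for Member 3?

Yes

Check each profile of the others' reports and compare truth against every alternative report.
Others report (6, 6): truth gives 3, best alternative gives 0.
Others report (6, 7): truth gives 3, best alternative gives 0.
Others report (7, 6): truth gives 3, best alternative gives 0.
Others report (6, 10): truth gives 3, best alternative gives 3.
Others report (7, 7): truth gives 3, best alternative gives 3.
Others report (7, 10): truth gives 3, best alternative gives 3.
(Remaining 3 profiles checked similarly; truth is weakly best in each.)
In every case the truthful report is at least as good as any alternative, so it is a dominant strategy.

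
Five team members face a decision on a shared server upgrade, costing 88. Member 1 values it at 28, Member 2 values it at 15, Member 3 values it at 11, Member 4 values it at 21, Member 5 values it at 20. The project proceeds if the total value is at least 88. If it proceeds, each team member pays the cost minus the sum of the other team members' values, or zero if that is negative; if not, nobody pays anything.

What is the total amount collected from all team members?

Total value 95 ≥ cost 88, so it is built.
Member 1: others sum to 67; max(0, 88 - 67) = 21.
Member 2: others sum to 80; max(0, 88 - 80) = 8.
Member 3: others sum to 84; max(0, 88 - 84) = 4.
Member 4: others sum to 74; max(0, 88 - 74) = 14.
Member 5: others sum to 75; max(0, 88 - 75) = 13.
Total collected = 21 + 8 + 4 + 14 + 13 = 60.

60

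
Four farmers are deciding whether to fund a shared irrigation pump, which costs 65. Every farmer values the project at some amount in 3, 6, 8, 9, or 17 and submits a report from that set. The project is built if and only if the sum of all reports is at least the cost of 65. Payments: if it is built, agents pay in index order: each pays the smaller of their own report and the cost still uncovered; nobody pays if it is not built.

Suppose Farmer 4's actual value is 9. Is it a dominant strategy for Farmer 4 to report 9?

Yes

Check each profile of the others' reports and compare truth against every alternative report.
Others report (3, 3, 3): truth gives 0, best alternative gives 0.
Others report (3, 3, 6): truth gives 0, best alternative gives 0.
Others report (3, 3, 8): truth gives 0, best alternative gives 0.
Others report (3, 3, 9): truth gives 0, best alternative gives 0.
Others report (3, 3, 17): truth gives 0, best alternative gives 0.
Others report (3, 6, 3): truth gives 0, best alternative gives 0.
(Remaining 119 profiles checked similarly; truth is weakly best in each.)
In every case the truthful report is at least as good as any alternative, so it is a dominant strategy.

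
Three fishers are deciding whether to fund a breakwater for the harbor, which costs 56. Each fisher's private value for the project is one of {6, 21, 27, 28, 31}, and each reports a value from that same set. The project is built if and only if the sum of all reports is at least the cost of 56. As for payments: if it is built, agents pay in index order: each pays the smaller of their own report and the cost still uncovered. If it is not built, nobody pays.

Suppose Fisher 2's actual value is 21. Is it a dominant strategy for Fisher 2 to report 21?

No

Consider the case where Fisher 1 reports 21 and Fisher 3 reports 31.
Truthful report 21: project built, pays 21, utility 21 - 21 = 0.
Report 6 instead: project built, pays 6, utility 21 - 6 = 15.
Since 15 > 0, reporting 6 is strictly better here, so truthful reporting is not dominant.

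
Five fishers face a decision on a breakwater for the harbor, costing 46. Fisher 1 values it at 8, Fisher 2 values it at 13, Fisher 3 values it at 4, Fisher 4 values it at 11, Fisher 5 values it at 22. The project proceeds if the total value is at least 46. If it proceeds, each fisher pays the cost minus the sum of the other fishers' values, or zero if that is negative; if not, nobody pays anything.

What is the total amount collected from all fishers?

Total value 58 ≥ cost 46, so it is built.
Fisher 1: others sum to 50; max(0, 46 - 50) = 0.
Fisher 2: others sum to 45; max(0, 46 - 45) = 1.
Fisher 3: others sum to 54; max(0, 46 - 54) = 0.
Fisher 4: others sum to 47; max(0, 46 - 47) = 0.
Fisher 5: others sum to 36; max(0, 46 - 36) = 10.
Total collected = 0 + 1 + 0 + 0 + 10 = 11.

11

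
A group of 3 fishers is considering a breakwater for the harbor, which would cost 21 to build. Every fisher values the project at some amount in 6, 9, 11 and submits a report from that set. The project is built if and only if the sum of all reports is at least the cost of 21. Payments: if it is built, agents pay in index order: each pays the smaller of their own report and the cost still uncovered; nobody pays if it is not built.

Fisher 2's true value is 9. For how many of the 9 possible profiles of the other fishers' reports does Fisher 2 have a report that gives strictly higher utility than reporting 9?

8

Others report (6, 9): truth gives 0; report 6 gives 3 > 0. Violating.
Others report (6, 11): truth gives 0; report 6 gives 3 > 0. Violating.
Others report (9, 6): truth gives 0; report 6 gives 3 > 0. Violating.
Others report (9, 9): truth gives 0; report 6 gives 3 > 0. Violating.
Others report (6, 6): truth gives 0; no alternative beats it.
(Checking all 9 profiles: 8 have a profitable deviation, 1 does not.)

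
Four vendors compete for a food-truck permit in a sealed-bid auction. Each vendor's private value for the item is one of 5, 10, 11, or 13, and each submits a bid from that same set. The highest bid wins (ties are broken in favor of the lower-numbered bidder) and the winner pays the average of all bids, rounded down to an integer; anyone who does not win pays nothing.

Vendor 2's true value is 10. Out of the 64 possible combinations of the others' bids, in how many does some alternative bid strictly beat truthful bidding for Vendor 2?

15

Others bid (5, 5, 11): truth gives 0; bid 11 gives 2 > 0. Violating.
Others bid (5, 5, 13): truth gives 0; bid 13 gives 1 > 0. Violating.
Others bid (5, 10, 11): truth gives 0; bid 11 gives 1 > 0. Violating.
Others bid (5, 11, 5): truth gives 0; bid 11 gives 2 > 0. Violating.
Others bid (5, 5, 5): truth gives 4; no alternative beats it.
Others bid (5, 5, 10): truth gives 3; no alternative beats it.
(Checking all 64 profiles: 15 have a profitable deviation, 49 do not.)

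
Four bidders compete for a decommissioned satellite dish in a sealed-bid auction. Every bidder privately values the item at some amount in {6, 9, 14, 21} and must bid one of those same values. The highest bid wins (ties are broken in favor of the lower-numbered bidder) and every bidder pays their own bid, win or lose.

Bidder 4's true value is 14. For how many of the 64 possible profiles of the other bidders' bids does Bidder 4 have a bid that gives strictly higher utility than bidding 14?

Others bid (6, 6, 6): truth gives 0; bid 9 gives 5 > 0. Violating.
Others bid (6, 6, 14): truth gives -14; bid 6 gives -6 > -14. Violating.
Others bid (6, 6, 21): truth gives -14; bid 6 gives -6 > -14. Violating.
Others bid (6, 9, 14): truth gives -14; bid 6 gives -6 > -14. Violating.
Others bid (6, 6, 9): truth gives 0; no alternative beats it.
Others bid (6, 9, 6): truth gives 0; no alternative beats it.
(Checking all 64 profiles: 57 have a profitable deviation, 7 do not.)

57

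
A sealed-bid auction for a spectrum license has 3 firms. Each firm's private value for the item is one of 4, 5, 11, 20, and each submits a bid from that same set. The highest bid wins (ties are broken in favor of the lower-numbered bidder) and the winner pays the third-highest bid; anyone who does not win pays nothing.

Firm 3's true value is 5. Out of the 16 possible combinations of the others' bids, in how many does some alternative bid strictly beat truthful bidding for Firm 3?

Others bid (4, 5): truth gives 0; bid 11 gives 1 > 0. Violating.
Others bid (4, 11): truth gives 0; bid 20 gives 1 > 0. Violating.
Others bid (5, 4): truth gives 0; bid 11 gives 1 > 0. Violating.
Others bid (11, 4): truth gives 0; bid 20 gives 1 > 0. Violating.
Others bid (4, 4): truth gives 1; no alternative beats it.
Others bid (4, 20): truth gives 0; no alternative beats it.
(Checking all 16 profiles: 4 have a profitable deviation, 12 do not.)

4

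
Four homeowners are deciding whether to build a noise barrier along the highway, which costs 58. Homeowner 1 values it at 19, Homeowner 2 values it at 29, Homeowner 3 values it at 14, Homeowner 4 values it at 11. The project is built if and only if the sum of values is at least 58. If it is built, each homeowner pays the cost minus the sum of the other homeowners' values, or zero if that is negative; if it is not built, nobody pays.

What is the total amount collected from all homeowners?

18

Total value 73 ≥ cost 58, so it is built.
Homeowner 1: others sum to 54; max(0, 58 - 54) = 4.
Homeowner 2: others sum to 44; max(0, 58 - 44) = 14.
Homeowner 3: others sum to 59; max(0, 58 - 59) = 0.
Homeowner 4: others sum to 62; max(0, 58 - 62) = 0.
Total collected = 4 + 14 + 0 + 0 = 18.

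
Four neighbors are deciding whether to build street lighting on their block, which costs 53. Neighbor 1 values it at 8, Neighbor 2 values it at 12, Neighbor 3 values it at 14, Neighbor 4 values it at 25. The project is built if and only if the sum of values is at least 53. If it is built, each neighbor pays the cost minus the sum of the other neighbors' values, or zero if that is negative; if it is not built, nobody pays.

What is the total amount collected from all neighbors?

Total value 59 ≥ cost 53, so it is built.
Neighbor 1: others sum to 51; max(0, 53 - 51) = 2.
Neighbor 2: others sum to 47; max(0, 53 - 47) = 6.
Neighbor 3: others sum to 45; max(0, 53 - 45) = 8.
Neighbor 4: others sum to 34; max(0, 53 - 34) = 19.
Total collected = 2 + 6 + 8 + 19 = 35.

35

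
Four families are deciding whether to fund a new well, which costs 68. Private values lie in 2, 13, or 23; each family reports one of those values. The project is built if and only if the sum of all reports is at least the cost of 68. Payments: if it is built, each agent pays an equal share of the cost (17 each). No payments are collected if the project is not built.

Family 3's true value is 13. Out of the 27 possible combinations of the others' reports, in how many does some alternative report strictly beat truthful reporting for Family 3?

Others report (13, 23, 23): truth gives -4; report 2 gives 0 > -4. Violating.
Others report (23, 13, 23): truth gives -4; report 2 gives 0 > -4. Violating.
Others report (23, 23, 13): truth gives -4; report 2 gives 0 > -4. Violating.
Others report (2, 2, 2): truth gives 0; no alternative beats it.
Others report (2, 2, 13): truth gives 0; no alternative beats it.
(Checking all 27 profiles: 3 have a profitable deviation, 24 do not.)

3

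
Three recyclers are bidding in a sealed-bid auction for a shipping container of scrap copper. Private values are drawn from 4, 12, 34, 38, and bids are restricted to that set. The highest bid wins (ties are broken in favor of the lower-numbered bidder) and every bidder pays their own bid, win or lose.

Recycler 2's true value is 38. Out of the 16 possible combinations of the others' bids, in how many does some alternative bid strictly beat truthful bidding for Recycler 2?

Others bid (4, 4): truth gives 0; bid 12 gives 26 > 0. Violating.
Others bid (4, 12): truth gives 0; bid 12 gives 26 > 0. Violating.
Others bid (4, 34): truth gives 0; bid 34 gives 4 > 0. Violating.
Others bid (12, 4): truth gives 0; bid 34 gives 4 > 0. Violating.
Others bid (4, 38): truth gives 0; no alternative beats it.
Others bid (12, 38): truth gives 0; no alternative beats it.
(Checking all 16 profiles: 10 have a profitable deviation, 6 do not.)

10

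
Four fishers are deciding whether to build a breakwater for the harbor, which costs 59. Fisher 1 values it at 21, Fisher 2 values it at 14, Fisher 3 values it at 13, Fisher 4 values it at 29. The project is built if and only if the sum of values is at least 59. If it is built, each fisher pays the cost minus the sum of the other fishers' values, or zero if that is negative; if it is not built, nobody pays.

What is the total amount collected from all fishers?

Total value 77 ≥ cost 59, so it is built.
Fisher 1: others sum to 56; max(0, 59 - 56) = 3.
Fisher 2: others sum to 63; max(0, 59 - 63) = 0.
Fisher 3: others sum to 64; max(0, 59 - 64) = 0.
Fisher 4: others sum to 48; max(0, 59 - 48) = 11.
Total collected = 3 + 0 + 0 + 11 = 14.

14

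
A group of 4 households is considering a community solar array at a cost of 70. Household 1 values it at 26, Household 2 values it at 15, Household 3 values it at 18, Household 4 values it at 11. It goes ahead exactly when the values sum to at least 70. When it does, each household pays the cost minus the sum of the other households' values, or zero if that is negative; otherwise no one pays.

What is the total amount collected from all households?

70

Total value 70 ≥ cost 70, so it is built.
Household 1: others sum to 44; max(0, 70 - 44) = 26.
Household 2: others sum to 55; max(0, 70 - 55) = 15.
Household 3: others sum to 52; max(0, 70 - 52) = 18.
Household 4: others sum to 59; max(0, 70 - 59) = 11.
Total collected = 26 + 15 + 18 + 11 = 70.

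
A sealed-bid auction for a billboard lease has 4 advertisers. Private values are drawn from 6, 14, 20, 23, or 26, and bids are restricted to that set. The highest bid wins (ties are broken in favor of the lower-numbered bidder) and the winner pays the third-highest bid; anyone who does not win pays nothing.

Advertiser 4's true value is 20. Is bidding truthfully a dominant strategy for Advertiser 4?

Consider the case where Advertiser 1 bids 6, Advertiser 2 bids 6 and Advertiser 3 bids 20.
Truthful bid 20: loses, pays 0, utility 0.
Bid 23 instead: wins, pays 6, utility 20 - 6 = 14.
Since 14 > 0, bidding 23 is strictly better here, so truthful bidding is not dominant.

No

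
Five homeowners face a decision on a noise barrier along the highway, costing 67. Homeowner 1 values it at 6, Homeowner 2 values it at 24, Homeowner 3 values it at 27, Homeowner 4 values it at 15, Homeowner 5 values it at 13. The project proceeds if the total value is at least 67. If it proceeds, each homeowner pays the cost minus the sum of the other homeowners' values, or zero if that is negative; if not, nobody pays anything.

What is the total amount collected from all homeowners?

Total value 85 ≥ cost 67, so it is built.
Homeowner 1: others sum to 79; max(0, 67 - 79) = 0.
Homeowner 2: others sum to 61; max(0, 67 - 61) = 6.
Homeowner 3: others sum to 58; max(0, 67 - 58) = 9.
Homeowner 4: others sum to 70; max(0, 67 - 70) = 0.
Homeowner 5: others sum to 72; max(0, 67 - 72) = 0.
Total collected = 0 + 6 + 9 + 0 + 0 = 15.

15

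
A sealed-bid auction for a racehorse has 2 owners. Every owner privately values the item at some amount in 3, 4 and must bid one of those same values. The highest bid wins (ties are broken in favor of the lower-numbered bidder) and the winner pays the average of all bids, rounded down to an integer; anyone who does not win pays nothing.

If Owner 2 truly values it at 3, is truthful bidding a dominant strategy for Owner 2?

Check each profile of the others' bids and compare truth against every alternative bid.
Others bid (3): truth gives 0, best alternative gives 0.
Others bid (4): truth gives 0, best alternative gives 0.
In every case the truthful bid is at least as good as any alternative, so it is a dominant strategy.

Yes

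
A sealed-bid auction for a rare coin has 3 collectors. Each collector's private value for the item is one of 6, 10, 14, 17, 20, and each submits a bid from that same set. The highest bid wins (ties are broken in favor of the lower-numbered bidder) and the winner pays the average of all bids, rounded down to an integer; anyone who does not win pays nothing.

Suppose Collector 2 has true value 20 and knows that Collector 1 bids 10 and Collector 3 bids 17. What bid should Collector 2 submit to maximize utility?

17

Bid 6: loses, pays 0, utility 0.
Bid 10: loses, pays 0, utility 0.
Bid 14: loses, pays 0, utility 0.
Bid 17: wins, pays 14, utility 20 - 14 = 6.
Bid 20: wins, pays 15, utility 20 - 15 = 5.
The best choice is 17 with utility 6.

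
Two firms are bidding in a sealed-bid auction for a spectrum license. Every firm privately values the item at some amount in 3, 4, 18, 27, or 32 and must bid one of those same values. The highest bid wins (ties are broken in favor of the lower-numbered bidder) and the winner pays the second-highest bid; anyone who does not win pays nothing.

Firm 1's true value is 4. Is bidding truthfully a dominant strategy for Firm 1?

Yes

Check each profile of the others' bids and compare truth against every alternative bid.
Others bid (3): truth gives 1, best alternative gives 1.
Others bid (4): truth gives 0, best alternative gives 0.
Others bid (18): truth gives 0, best alternative gives 0.
Others bid (27): truth gives 0, best alternative gives 0.
Others bid (32): truth gives 0, best alternative gives 0.
In every case the truthful bid is at least as good as any alternative, so it is a dominant strategy.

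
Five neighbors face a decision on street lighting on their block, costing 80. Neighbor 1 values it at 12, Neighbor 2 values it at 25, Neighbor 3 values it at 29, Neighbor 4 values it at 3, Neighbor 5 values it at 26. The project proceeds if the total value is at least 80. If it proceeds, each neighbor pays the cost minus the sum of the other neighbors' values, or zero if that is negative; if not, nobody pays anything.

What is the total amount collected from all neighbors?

35

Total value 95 ≥ cost 80, so it is built.
Neighbor 1: others sum to 83; max(0, 80 - 83) = 0.
Neighbor 2: others sum to 70; max(0, 80 - 70) = 10.
Neighbor 3: others sum to 66; max(0, 80 - 66) = 14.
Neighbor 4: others sum to 92; max(0, 80 - 92) = 0.
Neighbor 5: others sum to 69; max(0, 80 - 69) = 11.
Total collected = 0 + 10 + 14 + 0 + 11 = 35.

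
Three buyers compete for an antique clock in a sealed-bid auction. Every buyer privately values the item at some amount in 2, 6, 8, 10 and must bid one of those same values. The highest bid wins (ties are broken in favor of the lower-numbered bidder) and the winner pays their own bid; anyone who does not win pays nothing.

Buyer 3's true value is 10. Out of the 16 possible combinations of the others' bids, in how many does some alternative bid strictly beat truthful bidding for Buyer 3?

4

Others bid (2, 2): truth gives 0; bid 6 gives 4 > 0. Violating.
Others bid (2, 6): truth gives 0; bid 8 gives 2 > 0. Violating.
Others bid (6, 2): truth gives 0; bid 8 gives 2 > 0. Violating.
Others bid (6, 6): truth gives 0; bid 8 gives 2 > 0. Violating.
Others bid (2, 8): truth gives 0; no alternative beats it.
Others bid (2, 10): truth gives 0; no alternative beats it.
(Checking all 16 profiles: 4 have a profitable deviation, 12 do not.)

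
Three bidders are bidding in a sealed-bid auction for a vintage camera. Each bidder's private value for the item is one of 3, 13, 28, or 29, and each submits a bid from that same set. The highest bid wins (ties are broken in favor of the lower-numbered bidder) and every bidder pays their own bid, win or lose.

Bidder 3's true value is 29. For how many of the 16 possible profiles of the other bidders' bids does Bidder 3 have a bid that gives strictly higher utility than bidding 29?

11

Others bid (3, 3): truth gives 0; bid 13 gives 16 > 0. Violating.
Others bid (3, 13): truth gives 0; bid 28 gives 1 > 0. Violating.
Others bid (3, 29): truth gives -29; bid 3 gives -3 > -29. Violating.
Others bid (13, 3): truth gives 0; bid 28 gives 1 > 0. Violating.
Others bid (3, 28): truth gives 0; no alternative beats it.
Others bid (13, 28): truth gives 0; no alternative beats it.
(Checking all 16 profiles: 11 have a profitable deviation, 5 do not.)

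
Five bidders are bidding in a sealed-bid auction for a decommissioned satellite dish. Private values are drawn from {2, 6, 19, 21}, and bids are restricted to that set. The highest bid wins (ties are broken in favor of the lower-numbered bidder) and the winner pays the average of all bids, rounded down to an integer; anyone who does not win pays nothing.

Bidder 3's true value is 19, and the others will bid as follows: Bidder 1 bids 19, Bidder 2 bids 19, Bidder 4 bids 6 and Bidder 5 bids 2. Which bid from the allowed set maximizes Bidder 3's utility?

Bid 2: loses, pays 0, utility 0.
Bid 6: loses, pays 0, utility 0.
Bid 19: loses, pays 0, utility 0.
Bid 21: wins, pays 13, utility 19 - 13 = 6.
The best choice is 21 with utility 6.

21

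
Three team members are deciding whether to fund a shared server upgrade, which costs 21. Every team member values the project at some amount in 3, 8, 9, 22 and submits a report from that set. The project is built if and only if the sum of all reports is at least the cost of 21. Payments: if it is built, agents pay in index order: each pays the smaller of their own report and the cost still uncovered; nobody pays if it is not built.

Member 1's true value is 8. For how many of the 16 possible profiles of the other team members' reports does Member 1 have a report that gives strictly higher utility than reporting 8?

8

Others report (3, 22): truth gives 0; report 3 gives 5 > 0. Violating.
Others report (8, 22): truth gives 0; report 3 gives 5 > 0. Violating.
Others report (9, 9): truth gives 0; report 3 gives 5 > 0. Violating.
Others report (9, 22): truth gives 0; report 3 gives 5 > 0. Violating.
Others report (3, 3): truth gives 0; no alternative beats it.
Others report (3, 8): truth gives 0; no alternative beats it.
(Checking all 16 profiles: 8 have a profitable deviation, 8 do not.)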